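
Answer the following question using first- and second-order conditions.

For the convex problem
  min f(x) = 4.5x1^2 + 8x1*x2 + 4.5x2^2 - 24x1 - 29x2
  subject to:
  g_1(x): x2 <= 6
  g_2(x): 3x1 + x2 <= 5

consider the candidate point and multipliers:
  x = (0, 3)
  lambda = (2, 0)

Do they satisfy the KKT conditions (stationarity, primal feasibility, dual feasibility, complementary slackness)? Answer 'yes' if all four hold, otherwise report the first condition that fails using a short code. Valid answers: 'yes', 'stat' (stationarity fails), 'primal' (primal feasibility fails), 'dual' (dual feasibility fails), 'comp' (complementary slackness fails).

Gradient of f: grad f(x) = Q x + c = (0, -2)
Constraint values g_i(x) = a_i^T x - b_i:
  g_1((0, 3)) = -3
  g_2((0, 3)) = -2
Stationarity residual: grad f(x) + sum_i lambda_i a_i = (0, 0)
  -> stationarity OK
Primal feasibility (all g_i <= 0): OK
Dual feasibility (all lambda_i >= 0): OK
Complementary slackness (lambda_i * g_i(x) = 0 for all i): FAILS

Verdict: the first failing condition is complementary_slackness -> comp.

comp


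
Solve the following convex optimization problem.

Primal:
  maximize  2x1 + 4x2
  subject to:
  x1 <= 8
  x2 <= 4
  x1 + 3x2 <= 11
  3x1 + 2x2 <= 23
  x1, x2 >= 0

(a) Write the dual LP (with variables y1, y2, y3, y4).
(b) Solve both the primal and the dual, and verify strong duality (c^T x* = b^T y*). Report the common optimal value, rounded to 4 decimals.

The standard primal-dual pair for 'max c^T x s.t. A x <= b, x >= 0' is:
  Dual:  min b^T y  s.t.  A^T y >= c,  y >= 0.

So the dual LP is:
  minimize  8y1 + 4y2 + 11y3 + 23y4
  subject to:
    y1 + y3 + 3y4 >= 2
    y2 + 3y3 + 2y4 >= 4
    y1, y2, y3, y4 >= 0

Solving the primal: x* = (6.7143, 1.4286).
  primal value c^T x* = 19.1429.
Solving the dual: y* = (0, 0, 1.1429, 0.2857).
  dual value b^T y* = 19.1429.
Strong duality: c^T x* = b^T y*. Confirmed.

19.1429


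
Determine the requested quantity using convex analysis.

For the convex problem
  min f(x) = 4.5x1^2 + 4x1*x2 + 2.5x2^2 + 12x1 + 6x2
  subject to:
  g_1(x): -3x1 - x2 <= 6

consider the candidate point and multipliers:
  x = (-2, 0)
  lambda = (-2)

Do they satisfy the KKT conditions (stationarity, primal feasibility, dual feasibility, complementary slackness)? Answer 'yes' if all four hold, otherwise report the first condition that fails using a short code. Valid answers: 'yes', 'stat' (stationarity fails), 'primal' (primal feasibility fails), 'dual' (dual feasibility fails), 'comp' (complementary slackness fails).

Gradient of f: grad f(x) = Q x + c = (-6, -2)
Constraint values g_i(x) = a_i^T x - b_i:
  g_1((-2, 0)) = 0
Stationarity residual: grad f(x) + sum_i lambda_i a_i = (0, 0)
  -> stationarity OK
Primal feasibility (all g_i <= 0): OK
Dual feasibility (all lambda_i >= 0): FAILS
Complementary slackness (lambda_i * g_i(x) = 0 for all i): OK

Verdict: the first failing condition is dual_feasibility -> dual.

dual


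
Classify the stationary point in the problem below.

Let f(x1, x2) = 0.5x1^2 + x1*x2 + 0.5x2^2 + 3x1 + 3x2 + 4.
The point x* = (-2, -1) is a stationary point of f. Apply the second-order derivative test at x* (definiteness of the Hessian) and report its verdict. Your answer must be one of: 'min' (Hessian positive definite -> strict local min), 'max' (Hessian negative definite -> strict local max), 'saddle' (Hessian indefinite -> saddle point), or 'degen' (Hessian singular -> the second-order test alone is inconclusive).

Compute the Hessian H = grad^2 f:
  H = [[1, 1], [1, 1]]
Verify stationarity: grad f(x*) = H x* + g = (0, 0).
Eigenvalues of H: 0, 2.
H has a zero eigenvalue (singular; positive semidefinite but not definite), so H is neither positive definite, negative definite, nor indefinite. The second-order test alone is inconclusive -> degen.
(Indeed, f is constant along the null direction of H through x*, so x* is not a strict local extremum.)

degen


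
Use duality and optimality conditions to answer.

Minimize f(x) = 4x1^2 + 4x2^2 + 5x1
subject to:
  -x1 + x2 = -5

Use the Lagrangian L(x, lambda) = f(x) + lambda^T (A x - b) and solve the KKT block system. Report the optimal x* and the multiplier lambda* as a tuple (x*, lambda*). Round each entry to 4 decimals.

Form the Lagrangian:
  L(x, lambda) = (1/2) x^T Q x + c^T x + lambda^T (A x - b)
Stationarity (grad_x L = 0): Q x + c + A^T lambda = 0.
Primal feasibility: A x = b.

This gives the KKT block system:
  [ Q   A^T ] [ x     ]   [-c ]
  [ A    0  ] [ lambda ] = [ b ]

Solving the linear system:
  x*      = (2.1875, -2.8125)
  lambda* = (22.5)
  f(x*)   = 61.7188

x* = (2.1875, -2.8125), lambda* = (22.5)


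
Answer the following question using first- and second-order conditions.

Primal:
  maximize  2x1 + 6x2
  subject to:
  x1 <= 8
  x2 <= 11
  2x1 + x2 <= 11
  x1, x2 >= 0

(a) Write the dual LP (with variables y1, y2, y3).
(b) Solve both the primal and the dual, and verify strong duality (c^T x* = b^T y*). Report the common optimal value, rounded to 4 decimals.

The standard primal-dual pair for 'max c^T x s.t. A x <= b, x >= 0' is:
  Dual:  min b^T y  s.t.  A^T y >= c,  y >= 0.

So the dual LP is:
  minimize  8y1 + 11y2 + 11y3
  subject to:
    y1 + 2y3 >= 2
    y2 + y3 >= 6
    y1, y2, y3 >= 0

Solving the primal: x* = (0, 11).
  primal value c^T x* = 66.
Solving the dual: y* = (0, 5, 1).
  dual value b^T y* = 66.
Strong duality: c^T x* = b^T y*. Confirmed.

66


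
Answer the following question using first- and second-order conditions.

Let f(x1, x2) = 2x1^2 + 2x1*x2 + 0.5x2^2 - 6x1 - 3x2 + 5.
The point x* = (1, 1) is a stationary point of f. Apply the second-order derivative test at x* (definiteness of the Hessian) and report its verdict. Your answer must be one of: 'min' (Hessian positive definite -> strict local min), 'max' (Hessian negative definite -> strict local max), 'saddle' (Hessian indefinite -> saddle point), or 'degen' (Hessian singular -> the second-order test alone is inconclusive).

Compute the Hessian H = grad^2 f:
  H = [[4, 2], [2, 1]]
Verify stationarity: grad f(x*) = H x* + g = (0, 0).
Eigenvalues of H: 0, 5.
H has a zero eigenvalue (singular; positive semidefinite but not definite), so H is neither positive definite, negative definite, nor indefinite. The second-order test alone is inconclusive -> degen.
(Indeed, f is constant along the null direction of H through x*, so x* is not a strict local extremum.)

degen


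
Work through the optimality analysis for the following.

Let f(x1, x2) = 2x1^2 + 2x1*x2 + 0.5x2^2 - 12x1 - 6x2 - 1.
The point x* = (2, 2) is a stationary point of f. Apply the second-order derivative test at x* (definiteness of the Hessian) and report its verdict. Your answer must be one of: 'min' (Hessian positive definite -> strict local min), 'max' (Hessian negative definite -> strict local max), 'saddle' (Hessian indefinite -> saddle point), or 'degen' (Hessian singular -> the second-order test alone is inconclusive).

Compute the Hessian H = grad^2 f:
  H = [[4, 2], [2, 1]]
Verify stationarity: grad f(x*) = H x* + g = (0, 0).
Eigenvalues of H: 0, 5.
H has a zero eigenvalue (singular; positive semidefinite but not definite), so H is neither positive definite, negative definite, nor indefinite. The second-order test alone is inconclusive -> degen.
(Indeed, f is constant along the null direction of H through x*, so x* is not a strict local extremum.)

degen


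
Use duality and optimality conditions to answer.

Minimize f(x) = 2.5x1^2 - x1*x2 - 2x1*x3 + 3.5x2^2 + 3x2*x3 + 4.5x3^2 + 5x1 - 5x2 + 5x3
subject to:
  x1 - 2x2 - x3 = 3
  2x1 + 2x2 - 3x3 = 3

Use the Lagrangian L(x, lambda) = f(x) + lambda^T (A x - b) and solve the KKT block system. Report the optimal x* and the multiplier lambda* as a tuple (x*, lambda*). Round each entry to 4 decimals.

Form the Lagrangian:
  L(x, lambda) = (1/2) x^T Q x + c^T x + lambda^T (A x - b)
Stationarity (grad_x L = 0): Q x + c + A^T lambda = 0.
Primal feasibility: A x = b.

This gives the KKT block system:
  [ Q   A^T ] [ x     ]   [-c ]
  [ A    0  ] [ lambda ] = [ b ]

Solving the linear system:
  x*      = (0.1545, -0.7307, -1.3841)
  lambda* = (-7.8977, -0.6868)
  f(x*)   = 11.6294

x* = (0.1545, -0.7307, -1.3841), lambda* = (-7.8977, -0.6868)


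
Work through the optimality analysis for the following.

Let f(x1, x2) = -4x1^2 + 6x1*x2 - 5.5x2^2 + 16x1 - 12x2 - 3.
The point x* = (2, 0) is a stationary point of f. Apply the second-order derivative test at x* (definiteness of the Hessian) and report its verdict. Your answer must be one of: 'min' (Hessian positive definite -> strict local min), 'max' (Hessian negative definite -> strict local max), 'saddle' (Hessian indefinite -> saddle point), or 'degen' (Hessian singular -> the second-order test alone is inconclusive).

Compute the Hessian H = grad^2 f:
  H = [[-8, 6], [6, -11]]
Verify stationarity: grad f(x*) = H x* + g = (0, 0).
Eigenvalues of H: -15.6847, -3.3153.
Both eigenvalues < 0, so H is negative definite -> x* is a strict local max.

max


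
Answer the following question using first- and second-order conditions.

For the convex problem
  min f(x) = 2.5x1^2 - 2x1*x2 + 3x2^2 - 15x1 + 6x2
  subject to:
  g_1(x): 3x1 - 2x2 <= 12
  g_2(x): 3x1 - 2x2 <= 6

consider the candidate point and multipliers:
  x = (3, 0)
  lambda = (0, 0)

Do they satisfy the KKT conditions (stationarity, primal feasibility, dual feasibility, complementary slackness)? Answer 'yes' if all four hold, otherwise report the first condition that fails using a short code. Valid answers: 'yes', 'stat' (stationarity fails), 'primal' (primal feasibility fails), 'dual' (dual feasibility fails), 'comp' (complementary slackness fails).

Gradient of f: grad f(x) = Q x + c = (0, 0)
Constraint values g_i(x) = a_i^T x - b_i:
  g_1((3, 0)) = -3
  g_2((3, 0)) = 3
Stationarity residual: grad f(x) + sum_i lambda_i a_i = (0, 0)
  -> stationarity OK
Primal feasibility (all g_i <= 0): FAILS
Dual feasibility (all lambda_i >= 0): OK
Complementary slackness (lambda_i * g_i(x) = 0 for all i): OK

Verdict: the first failing condition is primal_feasibility -> primal.

primal


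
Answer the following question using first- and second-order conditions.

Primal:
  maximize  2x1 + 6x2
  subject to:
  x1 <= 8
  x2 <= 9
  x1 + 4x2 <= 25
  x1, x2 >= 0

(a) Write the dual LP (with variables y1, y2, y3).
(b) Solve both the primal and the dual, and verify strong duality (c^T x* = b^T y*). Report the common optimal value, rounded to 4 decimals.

The standard primal-dual pair for 'max c^T x s.t. A x <= b, x >= 0' is:
  Dual:  min b^T y  s.t.  A^T y >= c,  y >= 0.

So the dual LP is:
  minimize  8y1 + 9y2 + 25y3
  subject to:
    y1 + y3 >= 2
    y2 + 4y3 >= 6
    y1, y2, y3 >= 0

Solving the primal: x* = (8, 4.25).
  primal value c^T x* = 41.5.
Solving the dual: y* = (0.5, 0, 1.5).
  dual value b^T y* = 41.5.
Strong duality: c^T x* = b^T y*. Confirmed.

41.5


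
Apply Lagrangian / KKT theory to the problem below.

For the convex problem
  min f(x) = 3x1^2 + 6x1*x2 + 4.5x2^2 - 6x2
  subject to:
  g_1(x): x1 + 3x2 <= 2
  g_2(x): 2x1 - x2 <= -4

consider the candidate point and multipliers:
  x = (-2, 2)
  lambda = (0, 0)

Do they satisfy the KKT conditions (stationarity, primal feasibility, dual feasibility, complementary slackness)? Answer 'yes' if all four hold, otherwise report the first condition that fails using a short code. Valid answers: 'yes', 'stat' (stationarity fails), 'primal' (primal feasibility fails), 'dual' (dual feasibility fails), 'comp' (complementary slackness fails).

Gradient of f: grad f(x) = Q x + c = (0, 0)
Constraint values g_i(x) = a_i^T x - b_i:
  g_1((-2, 2)) = 2
  g_2((-2, 2)) = -2
Stationarity residual: grad f(x) + sum_i lambda_i a_i = (0, 0)
  -> stationarity OK
Primal feasibility (all g_i <= 0): FAILS
Dual feasibility (all lambda_i >= 0): OK
Complementary slackness (lambda_i * g_i(x) = 0 for all i): OK

Verdict: the first failing condition is primal_feasibility -> primal.

primal


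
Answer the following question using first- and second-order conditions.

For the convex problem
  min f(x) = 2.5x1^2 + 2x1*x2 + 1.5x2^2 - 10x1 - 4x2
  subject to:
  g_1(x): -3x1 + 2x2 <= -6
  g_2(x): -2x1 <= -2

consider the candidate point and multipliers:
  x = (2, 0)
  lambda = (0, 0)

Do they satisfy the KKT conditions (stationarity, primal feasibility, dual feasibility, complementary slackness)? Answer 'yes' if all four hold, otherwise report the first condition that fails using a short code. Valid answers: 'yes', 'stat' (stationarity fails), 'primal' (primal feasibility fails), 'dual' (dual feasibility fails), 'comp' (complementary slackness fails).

Gradient of f: grad f(x) = Q x + c = (0, 0)
Constraint values g_i(x) = a_i^T x - b_i:
  g_1((2, 0)) = 0
  g_2((2, 0)) = -2
Stationarity residual: grad f(x) + sum_i lambda_i a_i = (0, 0)
  -> stationarity OK
Primal feasibility (all g_i <= 0): OK
Dual feasibility (all lambda_i >= 0): OK
Complementary slackness (lambda_i * g_i(x) = 0 for all i): OK

Verdict: yes, KKT holds.

yes


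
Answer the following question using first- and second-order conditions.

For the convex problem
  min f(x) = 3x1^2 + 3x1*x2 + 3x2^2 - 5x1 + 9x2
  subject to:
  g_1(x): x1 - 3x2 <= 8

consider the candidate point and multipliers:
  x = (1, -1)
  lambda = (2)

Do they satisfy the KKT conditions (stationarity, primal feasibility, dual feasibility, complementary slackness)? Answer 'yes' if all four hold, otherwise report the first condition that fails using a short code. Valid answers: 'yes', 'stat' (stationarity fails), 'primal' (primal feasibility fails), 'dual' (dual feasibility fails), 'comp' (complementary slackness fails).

Gradient of f: grad f(x) = Q x + c = (-2, 6)
Constraint values g_i(x) = a_i^T x - b_i:
  g_1((1, -1)) = -4
Stationarity residual: grad f(x) + sum_i lambda_i a_i = (0, 0)
  -> stationarity OK
Primal feasibility (all g_i <= 0): OK
Dual feasibility (all lambda_i >= 0): OK
Complementary slackness (lambda_i * g_i(x) = 0 for all i): FAILS

Verdict: the first failing condition is complementary_slackness -> comp.

comp


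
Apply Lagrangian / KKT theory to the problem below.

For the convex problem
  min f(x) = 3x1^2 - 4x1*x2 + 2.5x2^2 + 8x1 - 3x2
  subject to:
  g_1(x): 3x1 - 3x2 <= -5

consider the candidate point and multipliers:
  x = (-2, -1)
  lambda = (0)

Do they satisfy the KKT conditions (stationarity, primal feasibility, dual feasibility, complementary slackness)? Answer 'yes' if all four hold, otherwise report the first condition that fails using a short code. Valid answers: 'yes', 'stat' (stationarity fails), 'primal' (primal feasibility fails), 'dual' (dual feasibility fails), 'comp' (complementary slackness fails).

Gradient of f: grad f(x) = Q x + c = (0, 0)
Constraint values g_i(x) = a_i^T x - b_i:
  g_1((-2, -1)) = 2
Stationarity residual: grad f(x) + sum_i lambda_i a_i = (0, 0)
  -> stationarity OK
Primal feasibility (all g_i <= 0): FAILS
Dual feasibility (all lambda_i >= 0): OK
Complementary slackness (lambda_i * g_i(x) = 0 for all i): OK

Verdict: the first failing condition is primal_feasibility -> primal.

primal


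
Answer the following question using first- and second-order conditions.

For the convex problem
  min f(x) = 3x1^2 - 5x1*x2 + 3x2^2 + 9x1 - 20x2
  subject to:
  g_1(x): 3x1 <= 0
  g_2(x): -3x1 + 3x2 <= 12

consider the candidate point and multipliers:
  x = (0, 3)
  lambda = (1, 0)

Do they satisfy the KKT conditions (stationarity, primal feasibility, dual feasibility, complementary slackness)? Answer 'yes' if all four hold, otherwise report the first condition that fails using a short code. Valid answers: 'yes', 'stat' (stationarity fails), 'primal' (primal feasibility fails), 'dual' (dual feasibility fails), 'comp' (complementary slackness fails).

Gradient of f: grad f(x) = Q x + c = (-6, -2)
Constraint values g_i(x) = a_i^T x - b_i:
  g_1((0, 3)) = 0
  g_2((0, 3)) = -3
Stationarity residual: grad f(x) + sum_i lambda_i a_i = (-3, -2)
  -> stationarity FAILS
Primal feasibility (all g_i <= 0): OK
Dual feasibility (all lambda_i >= 0): OK
Complementary slackness (lambda_i * g_i(x) = 0 for all i): OK

Verdict: the first failing condition is stationarity -> stat.

stat


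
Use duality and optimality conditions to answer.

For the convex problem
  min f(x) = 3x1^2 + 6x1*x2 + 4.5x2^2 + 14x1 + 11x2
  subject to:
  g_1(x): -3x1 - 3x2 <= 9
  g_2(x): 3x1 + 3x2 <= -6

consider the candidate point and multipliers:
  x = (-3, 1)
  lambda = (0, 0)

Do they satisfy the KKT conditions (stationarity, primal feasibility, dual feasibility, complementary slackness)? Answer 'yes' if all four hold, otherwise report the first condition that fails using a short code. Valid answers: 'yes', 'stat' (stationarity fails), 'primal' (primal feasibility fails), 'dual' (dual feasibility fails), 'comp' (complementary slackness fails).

Gradient of f: grad f(x) = Q x + c = (2, 2)
Constraint values g_i(x) = a_i^T x - b_i:
  g_1((-3, 1)) = -3
  g_2((-3, 1)) = 0
Stationarity residual: grad f(x) + sum_i lambda_i a_i = (2, 2)
  -> stationarity FAILS
Primal feasibility (all g_i <= 0): OK
Dual feasibility (all lambda_i >= 0): OK
Complementary slackness (lambda_i * g_i(x) = 0 for all i): OK

Verdict: the first failing condition is stationarity -> stat.

stat


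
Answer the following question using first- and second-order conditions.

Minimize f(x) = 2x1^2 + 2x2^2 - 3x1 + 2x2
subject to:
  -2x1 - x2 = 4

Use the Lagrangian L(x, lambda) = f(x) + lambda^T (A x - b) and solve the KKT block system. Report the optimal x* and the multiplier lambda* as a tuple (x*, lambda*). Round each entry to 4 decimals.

Form the Lagrangian:
  L(x, lambda) = (1/2) x^T Q x + c^T x + lambda^T (A x - b)
Stationarity (grad_x L = 0): Q x + c + A^T lambda = 0.
Primal feasibility: A x = b.

This gives the KKT block system:
  [ Q   A^T ] [ x     ]   [-c ]
  [ A    0  ] [ lambda ] = [ b ]

Solving the linear system:
  x*      = (-1.25, -1.5)
  lambda* = (-4)
  f(x*)   = 8.375

x* = (-1.25, -1.5), lambda* = (-4)


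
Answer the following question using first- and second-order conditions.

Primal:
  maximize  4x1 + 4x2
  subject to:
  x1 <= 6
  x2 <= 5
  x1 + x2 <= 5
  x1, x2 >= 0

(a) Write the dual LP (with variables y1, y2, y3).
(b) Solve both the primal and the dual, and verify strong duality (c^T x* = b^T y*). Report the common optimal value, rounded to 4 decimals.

The standard primal-dual pair for 'max c^T x s.t. A x <= b, x >= 0' is:
  Dual:  min b^T y  s.t.  A^T y >= c,  y >= 0.

So the dual LP is:
  minimize  6y1 + 5y2 + 5y3
  subject to:
    y1 + y3 >= 4
    y2 + y3 >= 4
    y1, y2, y3 >= 0

Solving the primal: x* = (5, 0).
  primal value c^T x* = 20.
Solving the dual: y* = (0, 0, 4).
  dual value b^T y* = 20.
Strong duality: c^T x* = b^T y*. Confirmed.

20


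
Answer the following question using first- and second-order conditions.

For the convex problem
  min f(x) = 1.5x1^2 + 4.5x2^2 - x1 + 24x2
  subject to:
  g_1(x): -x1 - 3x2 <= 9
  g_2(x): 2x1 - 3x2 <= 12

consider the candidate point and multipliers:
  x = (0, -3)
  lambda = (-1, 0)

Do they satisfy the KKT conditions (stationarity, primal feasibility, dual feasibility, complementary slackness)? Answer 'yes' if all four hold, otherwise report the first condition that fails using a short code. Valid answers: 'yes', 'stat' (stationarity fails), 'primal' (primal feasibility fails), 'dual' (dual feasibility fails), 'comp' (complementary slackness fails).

Gradient of f: grad f(x) = Q x + c = (-1, -3)
Constraint values g_i(x) = a_i^T x - b_i:
  g_1((0, -3)) = 0
  g_2((0, -3)) = -3
Stationarity residual: grad f(x) + sum_i lambda_i a_i = (0, 0)
  -> stationarity OK
Primal feasibility (all g_i <= 0): OK
Dual feasibility (all lambda_i >= 0): FAILS
Complementary slackness (lambda_i * g_i(x) = 0 for all i): OK

Verdict: the first failing condition is dual_feasibility -> dual.

dual


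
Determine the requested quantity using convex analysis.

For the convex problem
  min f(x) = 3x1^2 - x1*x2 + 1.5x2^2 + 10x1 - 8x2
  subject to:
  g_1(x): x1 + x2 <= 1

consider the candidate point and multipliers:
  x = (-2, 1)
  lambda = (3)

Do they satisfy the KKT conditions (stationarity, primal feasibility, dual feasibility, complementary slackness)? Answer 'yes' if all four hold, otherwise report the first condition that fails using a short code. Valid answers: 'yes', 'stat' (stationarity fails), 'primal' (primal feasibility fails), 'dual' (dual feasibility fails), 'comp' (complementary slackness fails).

Gradient of f: grad f(x) = Q x + c = (-3, -3)
Constraint values g_i(x) = a_i^T x - b_i:
  g_1((-2, 1)) = -2
Stationarity residual: grad f(x) + sum_i lambda_i a_i = (0, 0)
  -> stationarity OK
Primal feasibility (all g_i <= 0): OK
Dual feasibility (all lambda_i >= 0): OK
Complementary slackness (lambda_i * g_i(x) = 0 for all i): FAILS

Verdict: the first failing condition is complementary_slackness -> comp.

comp


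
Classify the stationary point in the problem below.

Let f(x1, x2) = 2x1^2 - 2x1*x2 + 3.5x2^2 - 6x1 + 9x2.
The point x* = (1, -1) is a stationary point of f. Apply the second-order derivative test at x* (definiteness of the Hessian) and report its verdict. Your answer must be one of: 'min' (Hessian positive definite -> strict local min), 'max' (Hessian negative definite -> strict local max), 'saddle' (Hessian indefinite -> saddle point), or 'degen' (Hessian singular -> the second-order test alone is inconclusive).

Compute the Hessian H = grad^2 f:
  H = [[4, -2], [-2, 7]]
Verify stationarity: grad f(x*) = H x* + g = (0, 0).
Eigenvalues of H: 3, 8.
Both eigenvalues > 0, so H is positive definite -> x* is a strict local min.

min


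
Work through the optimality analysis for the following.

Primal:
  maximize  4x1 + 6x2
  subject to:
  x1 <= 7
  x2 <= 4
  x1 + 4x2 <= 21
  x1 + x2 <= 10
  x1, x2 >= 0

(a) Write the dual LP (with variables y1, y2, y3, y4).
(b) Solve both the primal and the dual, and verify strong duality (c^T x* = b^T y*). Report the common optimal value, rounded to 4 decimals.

The standard primal-dual pair for 'max c^T x s.t. A x <= b, x >= 0' is:
  Dual:  min b^T y  s.t.  A^T y >= c,  y >= 0.

So the dual LP is:
  minimize  7y1 + 4y2 + 21y3 + 10y4
  subject to:
    y1 + y3 + y4 >= 4
    y2 + 4y3 + y4 >= 6
    y1, y2, y3, y4 >= 0

Solving the primal: x* = (6.3333, 3.6667).
  primal value c^T x* = 47.3333.
Solving the dual: y* = (0, 0, 0.6667, 3.3333).
  dual value b^T y* = 47.3333.
Strong duality: c^T x* = b^T y*. Confirmed.

47.3333


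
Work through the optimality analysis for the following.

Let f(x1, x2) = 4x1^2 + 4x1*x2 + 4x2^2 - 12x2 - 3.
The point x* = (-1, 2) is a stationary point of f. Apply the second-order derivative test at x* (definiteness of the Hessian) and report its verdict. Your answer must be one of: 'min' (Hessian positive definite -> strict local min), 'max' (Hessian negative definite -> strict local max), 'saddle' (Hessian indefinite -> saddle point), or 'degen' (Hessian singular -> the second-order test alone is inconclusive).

Compute the Hessian H = grad^2 f:
  H = [[8, 4], [4, 8]]
Verify stationarity: grad f(x*) = H x* + g = (0, 0).
Eigenvalues of H: 4, 12.
Both eigenvalues > 0, so H is positive definite -> x* is a strict local min.

min


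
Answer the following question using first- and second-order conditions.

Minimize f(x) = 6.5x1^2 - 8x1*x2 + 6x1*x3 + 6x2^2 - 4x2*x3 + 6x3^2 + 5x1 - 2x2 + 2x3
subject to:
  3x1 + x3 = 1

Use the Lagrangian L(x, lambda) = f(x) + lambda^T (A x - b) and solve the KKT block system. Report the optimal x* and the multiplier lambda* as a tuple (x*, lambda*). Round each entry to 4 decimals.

Form the Lagrangian:
  L(x, lambda) = (1/2) x^T Q x + c^T x + lambda^T (A x - b)
Stationarity (grad_x L = 0): Q x + c + A^T lambda = 0.
Primal feasibility: A x = b.

This gives the KKT block system:
  [ Q   A^T ] [ x     ]   [-c ]
  [ A    0  ] [ lambda ] = [ b ]

Solving the linear system:
  x*      = (0.3466, 0.3845, -0.0398)
  lambda* = (-2.0637)
  f(x*)   = 1.4741

x* = (0.3466, 0.3845, -0.0398), lambda* = (-2.0637)


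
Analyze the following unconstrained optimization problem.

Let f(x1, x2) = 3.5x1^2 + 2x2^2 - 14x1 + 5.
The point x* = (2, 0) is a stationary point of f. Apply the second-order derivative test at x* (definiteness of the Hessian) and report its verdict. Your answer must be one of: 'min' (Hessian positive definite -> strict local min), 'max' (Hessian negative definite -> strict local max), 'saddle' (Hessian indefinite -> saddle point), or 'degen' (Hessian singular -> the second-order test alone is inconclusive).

Compute the Hessian H = grad^2 f:
  H = [[7, 0], [0, 4]]
Verify stationarity: grad f(x*) = H x* + g = (0, 0).
Eigenvalues of H: 4, 7.
Both eigenvalues > 0, so H is positive definite -> x* is a strict local min.

min


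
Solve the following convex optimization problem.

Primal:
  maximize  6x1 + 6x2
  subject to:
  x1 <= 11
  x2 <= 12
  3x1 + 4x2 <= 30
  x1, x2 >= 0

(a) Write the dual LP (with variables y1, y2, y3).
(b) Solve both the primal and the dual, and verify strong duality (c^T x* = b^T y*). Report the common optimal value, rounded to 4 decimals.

The standard primal-dual pair for 'max c^T x s.t. A x <= b, x >= 0' is:
  Dual:  min b^T y  s.t.  A^T y >= c,  y >= 0.

So the dual LP is:
  minimize  11y1 + 12y2 + 30y3
  subject to:
    y1 + 3y3 >= 6
    y2 + 4y3 >= 6
    y1, y2, y3 >= 0

Solving the primal: x* = (10, 0).
  primal value c^T x* = 60.
Solving the dual: y* = (0, 0, 2).
  dual value b^T y* = 60.
Strong duality: c^T x* = b^T y*. Confirmed.

60


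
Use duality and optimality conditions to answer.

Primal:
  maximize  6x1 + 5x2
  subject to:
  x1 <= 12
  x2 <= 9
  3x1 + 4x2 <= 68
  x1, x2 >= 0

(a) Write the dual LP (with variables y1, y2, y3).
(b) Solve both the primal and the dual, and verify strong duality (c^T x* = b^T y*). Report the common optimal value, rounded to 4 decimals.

The standard primal-dual pair for 'max c^T x s.t. A x <= b, x >= 0' is:
  Dual:  min b^T y  s.t.  A^T y >= c,  y >= 0.

So the dual LP is:
  minimize  12y1 + 9y2 + 68y3
  subject to:
    y1 + 3y3 >= 6
    y2 + 4y3 >= 5
    y1, y2, y3 >= 0

Solving the primal: x* = (12, 8).
  primal value c^T x* = 112.
Solving the dual: y* = (2.25, 0, 1.25).
  dual value b^T y* = 112.
Strong duality: c^T x* = b^T y*. Confirmed.

112


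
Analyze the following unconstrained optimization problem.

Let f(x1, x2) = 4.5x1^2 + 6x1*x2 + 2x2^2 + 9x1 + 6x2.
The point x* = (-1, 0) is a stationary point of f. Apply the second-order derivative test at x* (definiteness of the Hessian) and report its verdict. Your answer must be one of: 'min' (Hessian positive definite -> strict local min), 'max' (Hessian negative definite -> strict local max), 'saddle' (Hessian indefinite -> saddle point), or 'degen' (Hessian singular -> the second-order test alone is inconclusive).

Compute the Hessian H = grad^2 f:
  H = [[9, 6], [6, 4]]
Verify stationarity: grad f(x*) = H x* + g = (0, 0).
Eigenvalues of H: 0, 13.
H has a zero eigenvalue (singular; positive semidefinite but not definite), so H is neither positive definite, negative definite, nor indefinite. The second-order test alone is inconclusive -> degen.
(Indeed, f is constant along the null direction of H through x*, so x* is not a strict local extremum.)

degen


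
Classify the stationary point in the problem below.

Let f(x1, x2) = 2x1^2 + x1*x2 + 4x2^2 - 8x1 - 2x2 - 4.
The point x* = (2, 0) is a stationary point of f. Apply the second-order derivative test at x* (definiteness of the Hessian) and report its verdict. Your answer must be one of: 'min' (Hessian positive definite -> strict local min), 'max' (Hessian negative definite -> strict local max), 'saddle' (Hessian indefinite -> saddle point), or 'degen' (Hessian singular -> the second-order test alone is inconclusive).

Compute the Hessian H = grad^2 f:
  H = [[4, 1], [1, 8]]
Verify stationarity: grad f(x*) = H x* + g = (0, 0).
Eigenvalues of H: 3.7639, 8.2361.
Both eigenvalues > 0, so H is positive definite -> x* is a strict local min.

min


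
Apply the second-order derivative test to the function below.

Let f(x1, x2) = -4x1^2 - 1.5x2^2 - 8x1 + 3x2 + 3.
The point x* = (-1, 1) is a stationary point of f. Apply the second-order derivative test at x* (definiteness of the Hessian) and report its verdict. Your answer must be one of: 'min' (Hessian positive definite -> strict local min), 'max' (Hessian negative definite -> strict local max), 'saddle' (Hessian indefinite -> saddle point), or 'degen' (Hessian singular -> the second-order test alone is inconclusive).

Compute the Hessian H = grad^2 f:
  H = [[-8, 0], [0, -3]]
Verify stationarity: grad f(x*) = H x* + g = (0, 0).
Eigenvalues of H: -8, -3.
Both eigenvalues < 0, so H is negative definite -> x* is a strict local max.

max


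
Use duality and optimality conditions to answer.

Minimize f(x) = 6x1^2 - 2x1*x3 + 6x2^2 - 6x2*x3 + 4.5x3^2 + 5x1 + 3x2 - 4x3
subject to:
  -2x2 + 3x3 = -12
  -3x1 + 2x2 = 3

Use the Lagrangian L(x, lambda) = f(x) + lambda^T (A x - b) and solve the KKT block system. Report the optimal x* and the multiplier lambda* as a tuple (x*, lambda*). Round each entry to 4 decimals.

Form the Lagrangian:
  L(x, lambda) = (1/2) x^T Q x + c^T x + lambda^T (A x - b)
Stationarity (grad_x L = 0): Q x + c + A^T lambda = 0.
Primal feasibility: A x = b.

This gives the KKT block system:
  [ Q   A^T ] [ x     ]   [-c ]
  [ A    0  ] [ lambda ] = [ b ]

Solving the linear system:
  x*      = (-1.1346, -0.2019, -4.1346)
  lambda* = (12.5769, -0.1154)
  f(x*)   = 80.7644

x* = (-1.1346, -0.2019, -4.1346), lambda* = (12.5769, -0.1154)


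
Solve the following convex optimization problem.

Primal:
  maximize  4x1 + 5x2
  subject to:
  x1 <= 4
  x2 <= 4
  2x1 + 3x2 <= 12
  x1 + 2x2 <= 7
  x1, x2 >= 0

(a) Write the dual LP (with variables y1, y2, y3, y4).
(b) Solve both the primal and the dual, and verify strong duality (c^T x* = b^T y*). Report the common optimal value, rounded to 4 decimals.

The standard primal-dual pair for 'max c^T x s.t. A x <= b, x >= 0' is:
  Dual:  min b^T y  s.t.  A^T y >= c,  y >= 0.

So the dual LP is:
  minimize  4y1 + 4y2 + 12y3 + 7y4
  subject to:
    y1 + 2y3 + y4 >= 4
    y2 + 3y3 + 2y4 >= 5
    y1, y2, y3, y4 >= 0

Solving the primal: x* = (4, 1.3333).
  primal value c^T x* = 22.6667.
Solving the dual: y* = (0.6667, 0, 1.6667, 0).
  dual value b^T y* = 22.6667.
Strong duality: c^T x* = b^T y*. Confirmed.

22.6667


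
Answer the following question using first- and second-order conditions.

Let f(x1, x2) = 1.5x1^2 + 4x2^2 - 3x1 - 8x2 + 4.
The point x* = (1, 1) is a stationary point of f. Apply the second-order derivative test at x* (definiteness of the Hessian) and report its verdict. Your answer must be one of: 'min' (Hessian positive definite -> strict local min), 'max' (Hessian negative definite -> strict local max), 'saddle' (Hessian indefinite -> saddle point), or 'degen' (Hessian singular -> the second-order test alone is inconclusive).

Compute the Hessian H = grad^2 f:
  H = [[3, 0], [0, 8]]
Verify stationarity: grad f(x*) = H x* + g = (0, 0).
Eigenvalues of H: 3, 8.
Both eigenvalues > 0, so H is positive definite -> x* is a strict local min.

min


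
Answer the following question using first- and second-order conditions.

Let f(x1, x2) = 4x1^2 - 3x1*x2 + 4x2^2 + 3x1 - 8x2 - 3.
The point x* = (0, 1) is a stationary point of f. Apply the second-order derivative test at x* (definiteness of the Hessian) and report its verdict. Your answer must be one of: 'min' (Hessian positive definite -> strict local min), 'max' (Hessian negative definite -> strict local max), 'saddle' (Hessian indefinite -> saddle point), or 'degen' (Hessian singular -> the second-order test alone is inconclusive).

Compute the Hessian H = grad^2 f:
  H = [[8, -3], [-3, 8]]
Verify stationarity: grad f(x*) = H x* + g = (0, 0).
Eigenvalues of H: 5, 11.
Both eigenvalues > 0, so H is positive definite -> x* is a strict local min.

min


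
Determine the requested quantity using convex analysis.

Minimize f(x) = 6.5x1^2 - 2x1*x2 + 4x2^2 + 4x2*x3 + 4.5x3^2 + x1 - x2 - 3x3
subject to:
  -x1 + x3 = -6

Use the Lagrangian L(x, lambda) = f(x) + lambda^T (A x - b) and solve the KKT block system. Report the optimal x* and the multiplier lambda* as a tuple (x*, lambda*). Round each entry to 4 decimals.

Form the Lagrangian:
  L(x, lambda) = (1/2) x^T Q x + c^T x + lambda^T (A x - b)
Stationarity (grad_x L = 0): Q x + c + A^T lambda = 0.
Primal feasibility: A x = b.

This gives the KKT block system:
  [ Q   A^T ] [ x     ]   [-c ]
  [ A    0  ] [ lambda ] = [ b ]

Solving the linear system:
  x*      = (2.314, 2.5465, -3.686)
  lambda* = (25.9884)
  f(x*)   = 83.3779

x* = (2.314, 2.5465, -3.686), lambda* = (25.9884)


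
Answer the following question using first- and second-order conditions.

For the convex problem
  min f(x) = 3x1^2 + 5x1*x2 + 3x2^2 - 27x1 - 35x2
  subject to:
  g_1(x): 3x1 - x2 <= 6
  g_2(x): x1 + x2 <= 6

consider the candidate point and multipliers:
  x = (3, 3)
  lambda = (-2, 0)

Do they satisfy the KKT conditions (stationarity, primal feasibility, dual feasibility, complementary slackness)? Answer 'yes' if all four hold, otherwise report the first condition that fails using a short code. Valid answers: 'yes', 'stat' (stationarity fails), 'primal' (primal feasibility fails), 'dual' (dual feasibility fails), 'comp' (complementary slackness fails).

Gradient of f: grad f(x) = Q x + c = (6, -2)
Constraint values g_i(x) = a_i^T x - b_i:
  g_1((3, 3)) = 0
  g_2((3, 3)) = 0
Stationarity residual: grad f(x) + sum_i lambda_i a_i = (0, 0)
  -> stationarity OK
Primal feasibility (all g_i <= 0): OK
Dual feasibility (all lambda_i >= 0): FAILS
Complementary slackness (lambda_i * g_i(x) = 0 for all i): OK

Verdict: the first failing condition is dual_feasibility -> dual.

dual


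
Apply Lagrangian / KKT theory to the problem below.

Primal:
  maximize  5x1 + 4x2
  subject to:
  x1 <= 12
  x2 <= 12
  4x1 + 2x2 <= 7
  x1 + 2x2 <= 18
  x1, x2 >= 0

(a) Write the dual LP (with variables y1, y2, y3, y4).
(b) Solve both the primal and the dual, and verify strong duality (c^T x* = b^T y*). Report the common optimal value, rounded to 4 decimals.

The standard primal-dual pair for 'max c^T x s.t. A x <= b, x >= 0' is:
  Dual:  min b^T y  s.t.  A^T y >= c,  y >= 0.

So the dual LP is:
  minimize  12y1 + 12y2 + 7y3 + 18y4
  subject to:
    y1 + 4y3 + y4 >= 5
    y2 + 2y3 + 2y4 >= 4
    y1, y2, y3, y4 >= 0

Solving the primal: x* = (0, 3.5).
  primal value c^T x* = 14.
Solving the dual: y* = (0, 0, 2, 0).
  dual value b^T y* = 14.
Strong duality: c^T x* = b^T y*. Confirmed.

14


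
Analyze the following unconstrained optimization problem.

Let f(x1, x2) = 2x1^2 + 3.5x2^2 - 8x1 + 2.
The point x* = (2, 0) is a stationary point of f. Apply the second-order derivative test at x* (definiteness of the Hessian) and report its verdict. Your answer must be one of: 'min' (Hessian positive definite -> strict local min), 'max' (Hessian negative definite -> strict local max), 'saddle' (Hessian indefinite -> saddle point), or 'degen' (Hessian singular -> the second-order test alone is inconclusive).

Compute the Hessian H = grad^2 f:
  H = [[4, 0], [0, 7]]
Verify stationarity: grad f(x*) = H x* + g = (0, 0).
Eigenvalues of H: 4, 7.
Both eigenvalues > 0, so H is positive definite -> x* is a strict local min.

min


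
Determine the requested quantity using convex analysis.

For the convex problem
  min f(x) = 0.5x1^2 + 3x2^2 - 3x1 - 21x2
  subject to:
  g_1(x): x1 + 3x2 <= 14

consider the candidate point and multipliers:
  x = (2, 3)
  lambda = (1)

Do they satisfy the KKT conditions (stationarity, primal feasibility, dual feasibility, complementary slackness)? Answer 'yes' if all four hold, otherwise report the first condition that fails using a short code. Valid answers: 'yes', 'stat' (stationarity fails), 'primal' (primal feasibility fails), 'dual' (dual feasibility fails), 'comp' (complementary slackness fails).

Gradient of f: grad f(x) = Q x + c = (-1, -3)
Constraint values g_i(x) = a_i^T x - b_i:
  g_1((2, 3)) = -3
Stationarity residual: grad f(x) + sum_i lambda_i a_i = (0, 0)
  -> stationarity OK
Primal feasibility (all g_i <= 0): OK
Dual feasibility (all lambda_i >= 0): OK
Complementary slackness (lambda_i * g_i(x) = 0 for all i): FAILS

Verdict: the first failing condition is complementary_slackness -> comp.

comp


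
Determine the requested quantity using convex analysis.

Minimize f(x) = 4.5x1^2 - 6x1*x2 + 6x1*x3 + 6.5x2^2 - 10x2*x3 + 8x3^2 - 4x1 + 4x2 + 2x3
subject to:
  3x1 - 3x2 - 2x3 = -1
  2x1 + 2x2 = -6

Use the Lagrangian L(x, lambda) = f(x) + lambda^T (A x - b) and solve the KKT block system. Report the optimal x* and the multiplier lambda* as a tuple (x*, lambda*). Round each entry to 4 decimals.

Form the Lagrangian:
  L(x, lambda) = (1/2) x^T Q x + c^T x + lambda^T (A x - b)
Stationarity (grad_x L = 0): Q x + c + A^T lambda = 0.
Primal feasibility: A x = b.

This gives the KKT block system:
  [ Q   A^T ] [ x     ]   [-c ]
  [ A    0  ] [ lambda ] = [ b ]

Solving the linear system:
  x*      = (-1.6971, -1.3029, -0.0912)
  lambda* = (1.6934, 3.4617)
  f(x*)   = 11.9288

x* = (-1.6971, -1.3029, -0.0912), lambda* = (1.6934, 3.4617)


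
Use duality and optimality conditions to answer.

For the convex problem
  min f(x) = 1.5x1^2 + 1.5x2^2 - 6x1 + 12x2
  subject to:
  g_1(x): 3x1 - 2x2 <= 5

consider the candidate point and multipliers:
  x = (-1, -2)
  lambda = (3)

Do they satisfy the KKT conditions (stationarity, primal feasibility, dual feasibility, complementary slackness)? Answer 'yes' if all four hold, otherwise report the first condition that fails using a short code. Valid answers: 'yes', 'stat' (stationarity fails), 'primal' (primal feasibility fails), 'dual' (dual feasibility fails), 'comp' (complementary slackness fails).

Gradient of f: grad f(x) = Q x + c = (-9, 6)
Constraint values g_i(x) = a_i^T x - b_i:
  g_1((-1, -2)) = -4
Stationarity residual: grad f(x) + sum_i lambda_i a_i = (0, 0)
  -> stationarity OK
Primal feasibility (all g_i <= 0): OK
Dual feasibility (all lambda_i >= 0): OK
Complementary slackness (lambda_i * g_i(x) = 0 for all i): FAILS

Verdict: the first failing condition is complementary_slackness -> comp.

comp


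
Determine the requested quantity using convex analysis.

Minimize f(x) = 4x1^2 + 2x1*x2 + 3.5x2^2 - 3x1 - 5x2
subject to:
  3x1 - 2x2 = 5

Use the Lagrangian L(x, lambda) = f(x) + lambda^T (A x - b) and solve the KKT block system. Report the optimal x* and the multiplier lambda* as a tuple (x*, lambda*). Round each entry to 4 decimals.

Form the Lagrangian:
  L(x, lambda) = (1/2) x^T Q x + c^T x + lambda^T (A x - b)
Stationarity (grad_x L = 0): Q x + c + A^T lambda = 0.
Primal feasibility: A x = b.

This gives the KKT block system:
  [ Q   A^T ] [ x     ]   [-c ]
  [ A    0  ] [ lambda ] = [ b ]

Solving the linear system:
  x*      = (1.4034, -0.395)
  lambda* = (-2.479)
  f(x*)   = 5.0798

x* = (1.4034, -0.395), lambda* = (-2.479)


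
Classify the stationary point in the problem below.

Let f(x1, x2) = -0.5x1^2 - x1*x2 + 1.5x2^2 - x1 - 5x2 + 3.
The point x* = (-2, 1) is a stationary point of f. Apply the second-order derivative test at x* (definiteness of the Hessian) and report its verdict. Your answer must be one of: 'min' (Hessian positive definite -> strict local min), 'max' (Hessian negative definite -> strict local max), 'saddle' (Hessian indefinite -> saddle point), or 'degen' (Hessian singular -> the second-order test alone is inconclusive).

Compute the Hessian H = grad^2 f:
  H = [[-1, -1], [-1, 3]]
Verify stationarity: grad f(x*) = H x* + g = (0, 0).
Eigenvalues of H: -1.2361, 3.2361.
Eigenvalues have mixed signs, so H is indefinite -> x* is a saddle point.

saddle


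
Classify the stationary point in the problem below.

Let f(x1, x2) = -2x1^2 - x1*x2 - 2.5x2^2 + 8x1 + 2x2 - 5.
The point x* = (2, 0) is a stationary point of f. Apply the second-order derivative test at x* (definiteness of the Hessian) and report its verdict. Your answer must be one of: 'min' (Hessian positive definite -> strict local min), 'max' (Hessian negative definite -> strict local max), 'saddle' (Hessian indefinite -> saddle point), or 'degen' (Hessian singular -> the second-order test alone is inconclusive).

Compute the Hessian H = grad^2 f:
  H = [[-4, -1], [-1, -5]]
Verify stationarity: grad f(x*) = H x* + g = (0, 0).
Eigenvalues of H: -5.618, -3.382.
Both eigenvalues < 0, so H is negative definite -> x* is a strict local max.

max
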